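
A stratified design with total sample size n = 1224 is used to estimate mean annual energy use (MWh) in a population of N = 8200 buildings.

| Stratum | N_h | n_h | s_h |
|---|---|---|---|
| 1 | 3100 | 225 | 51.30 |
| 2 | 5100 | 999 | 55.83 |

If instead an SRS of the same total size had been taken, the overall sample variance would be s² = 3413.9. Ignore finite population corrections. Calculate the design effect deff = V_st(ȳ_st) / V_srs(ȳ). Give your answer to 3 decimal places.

deff ≈ 1.032

V̂(ȳ_st) = Σ W_h² s_h²/n_h, with W_h = N_h/N and N = 8200:
  stratum 1: (3100/8200)²·51.30²/225 = 1.67166
  stratum 2: (5100/8200)²·55.83²/999 = 1.20693
V_st = 2.87859
V_srs = s²/n = 3413.9/1224 = 2.78913
deff = V_st / V_srs = 2.87859/2.78913 = 1.0321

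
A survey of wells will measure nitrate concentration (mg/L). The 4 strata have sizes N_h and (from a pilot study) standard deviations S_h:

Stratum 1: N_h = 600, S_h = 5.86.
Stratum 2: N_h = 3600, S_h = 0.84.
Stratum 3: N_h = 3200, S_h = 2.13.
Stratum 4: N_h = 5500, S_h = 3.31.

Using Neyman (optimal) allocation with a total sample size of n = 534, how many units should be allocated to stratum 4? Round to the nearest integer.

308

Neyman allocation: n_h = n · N_h S_h / Σ N_i S_i, with n = 534.
  stratum 1: N_h·S_h = 600·5.86 = 3516.00
  stratum 2: N_h·S_h = 3600·0.84 = 3024.00
  stratum 3: N_h·S_h = 3200·2.13 = 6816.00
  stratum 4: N_h·S_h = 5500·3.31 = 18205.00
Σ N_h S_h = 31561.00
n for stratum 4 = 534·18205.00/31561.00 = 308.022 → 308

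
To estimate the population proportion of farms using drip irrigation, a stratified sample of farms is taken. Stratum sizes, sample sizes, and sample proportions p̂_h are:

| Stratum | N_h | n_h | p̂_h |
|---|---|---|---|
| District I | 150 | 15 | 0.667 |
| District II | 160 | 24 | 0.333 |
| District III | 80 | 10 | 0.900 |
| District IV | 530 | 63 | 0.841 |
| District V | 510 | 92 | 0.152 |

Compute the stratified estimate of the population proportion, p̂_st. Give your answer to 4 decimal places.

N = 1430; stratum weights W_h = N_h/N.
p̂_st = Σ W_h p̂_h = (150·0.667 + 160·0.333 + 80·0.900 + 530·0.841 + 510·0.152)/1430 = 0.52348

p̂_st ≈ 0.5235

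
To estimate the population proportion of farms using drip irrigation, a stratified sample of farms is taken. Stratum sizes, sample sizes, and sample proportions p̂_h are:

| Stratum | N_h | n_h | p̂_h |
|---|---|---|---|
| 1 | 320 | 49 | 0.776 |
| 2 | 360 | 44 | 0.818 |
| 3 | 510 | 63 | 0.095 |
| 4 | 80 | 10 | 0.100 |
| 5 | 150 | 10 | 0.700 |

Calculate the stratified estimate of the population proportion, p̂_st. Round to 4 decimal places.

N = 1420; stratum weights W_h = N_h/N.
p̂_st = Σ W_h p̂_h = (320·0.776 + 360·0.818 + 510·0.095 + 80·0.100 + 150·0.700)/1420 = 0.49595

p̂_st ≈ 0.4960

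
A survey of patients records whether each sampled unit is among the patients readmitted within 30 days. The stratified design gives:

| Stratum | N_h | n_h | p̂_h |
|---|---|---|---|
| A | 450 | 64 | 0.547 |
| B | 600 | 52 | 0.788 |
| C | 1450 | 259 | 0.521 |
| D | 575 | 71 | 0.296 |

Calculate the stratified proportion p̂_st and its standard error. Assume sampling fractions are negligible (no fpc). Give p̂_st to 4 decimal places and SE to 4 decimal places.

N = 3075; stratum weights W_h = N_h/N.
p̂_st = Σ W_h p̂_h = (450·0.547 + 600·0.788 + 1450·0.521 + 575·0.296)/3075 = 0.53483
V̂(p̂_st) = Σ W_h² p̂_h(1−p̂_h)/(n_h−1):
  stratum A: (450/3075)²·0.547·0.453/63 = 8.42325e-05
  stratum B: (600/3075)²·0.788·0.212/51 = 0.000124711
  stratum C: (1450/3075)²·0.521·0.479/258 = 0.00021508
  stratum D: (575/3075)²·0.296·0.704/70 = 0.000104091
V̂(p̂_st) = 0.000528114; SE = √V̂ = 0.0229807

p̂_st ≈ 0.5348, SE ≈ 0.0230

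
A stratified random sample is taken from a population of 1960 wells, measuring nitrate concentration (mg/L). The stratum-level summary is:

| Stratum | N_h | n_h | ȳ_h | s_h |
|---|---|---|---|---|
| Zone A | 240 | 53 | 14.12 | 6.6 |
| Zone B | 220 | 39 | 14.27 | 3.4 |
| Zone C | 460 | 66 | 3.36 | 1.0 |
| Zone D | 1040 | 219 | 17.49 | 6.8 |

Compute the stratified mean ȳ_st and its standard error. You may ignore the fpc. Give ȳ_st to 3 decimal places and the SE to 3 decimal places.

ȳ_st = Σ W_h ȳ_h = (240·14.12 + 220·14.27 + 460·3.36 + 1040·17.49)/1960 = 13.39969
V̂(ȳ_st) = Σ W_h² s_h²/n_h, with W_h = N_h/N and N = 1960:
  stratum Zone A: (240/1960)²·6.6²/53 = 0.0123232
  stratum Zone B: (220/1960)²·3.4²/39 = 0.00373445
  stratum Zone C: (460/1960)²·1.0²/66 = 0.000834564
  stratum Zone D: (1040/1960)²·6.8²/219 = 0.0594468
V̂(ȳ_st) = 0.0763389
SE(ȳ_st) = √0.0763389 = 0.276295

ȳ_st ≈ 13.400, SE ≈ 0.276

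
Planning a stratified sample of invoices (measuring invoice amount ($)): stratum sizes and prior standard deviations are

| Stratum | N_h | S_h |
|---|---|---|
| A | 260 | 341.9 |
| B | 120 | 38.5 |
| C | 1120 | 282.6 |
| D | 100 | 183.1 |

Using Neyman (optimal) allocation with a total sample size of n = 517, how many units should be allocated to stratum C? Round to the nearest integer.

382

Neyman allocation: n_h = n · N_h S_h / Σ N_i S_i, with n = 517.
  stratum A: N_h·S_h = 260·341.9 = 88894.00
  stratum B: N_h·S_h = 120·38.5 = 4620.00
  stratum C: N_h·S_h = 1120·282.6 = 316512.00
  stratum D: N_h·S_h = 100·183.1 = 18310.00
Σ N_h S_h = 428336.00
n for stratum C = 517·316512.00/428336.00 = 382.029 → 382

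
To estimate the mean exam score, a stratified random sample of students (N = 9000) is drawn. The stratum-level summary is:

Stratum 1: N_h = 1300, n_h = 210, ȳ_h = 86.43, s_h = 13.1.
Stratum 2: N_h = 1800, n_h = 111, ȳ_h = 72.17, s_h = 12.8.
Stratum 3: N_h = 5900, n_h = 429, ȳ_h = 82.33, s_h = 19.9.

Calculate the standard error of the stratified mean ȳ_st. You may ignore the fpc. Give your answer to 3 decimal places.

V̂(ȳ_st) = Σ W_h² s_h²/n_h, with W_h = N_h/N and N = 9000:
  stratum 1: (1300/9000)²·13.1²/210 = 0.01705
  stratum 2: (1800/9000)²·12.8²/111 = 0.0590414
  stratum 3: (5900/9000)²·19.9²/429 = 0.396705
V̂(ȳ_st) = 0.472797
SE(ȳ_st) = √0.472797 = 0.687602

SE(ȳ_st) ≈ 0.688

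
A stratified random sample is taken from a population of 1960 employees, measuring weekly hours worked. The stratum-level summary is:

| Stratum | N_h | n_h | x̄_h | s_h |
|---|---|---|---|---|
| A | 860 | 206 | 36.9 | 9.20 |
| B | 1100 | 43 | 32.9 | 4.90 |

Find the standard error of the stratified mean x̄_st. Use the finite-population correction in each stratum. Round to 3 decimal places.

V̂(x̄_st) = Σ W_h² (1 − n_h/N_h) s_h²/n_h, with W_h = N_h/N and N = 1960:
  stratum A: (860/1960)²·(1 − 206/860)·9.20²/206 = 0.0601551
  stratum B: (1100/1960)²·(1 − 43/1100)·4.90²/43 = 0.168997
V̂(x̄_st) = 0.229152
SE(x̄_st) = √0.229152 = 0.478698

SE(x̄_st) ≈ 0.479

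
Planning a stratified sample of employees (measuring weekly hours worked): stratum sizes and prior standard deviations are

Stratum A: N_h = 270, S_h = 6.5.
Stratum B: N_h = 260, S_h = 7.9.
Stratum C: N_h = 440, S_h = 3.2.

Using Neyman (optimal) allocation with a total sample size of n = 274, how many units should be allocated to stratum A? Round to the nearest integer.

Neyman allocation: n_h = n · N_h S_h / Σ N_i S_i, with n = 274.
  stratum A: N_h·S_h = 270·6.5 = 1755.00
  stratum B: N_h·S_h = 260·7.9 = 2054.00
  stratum C: N_h·S_h = 440·3.2 = 1408.00
Σ N_h S_h = 5217.00
n for stratum A = 274·1755.00/5217.00 = 92.174 → 92

92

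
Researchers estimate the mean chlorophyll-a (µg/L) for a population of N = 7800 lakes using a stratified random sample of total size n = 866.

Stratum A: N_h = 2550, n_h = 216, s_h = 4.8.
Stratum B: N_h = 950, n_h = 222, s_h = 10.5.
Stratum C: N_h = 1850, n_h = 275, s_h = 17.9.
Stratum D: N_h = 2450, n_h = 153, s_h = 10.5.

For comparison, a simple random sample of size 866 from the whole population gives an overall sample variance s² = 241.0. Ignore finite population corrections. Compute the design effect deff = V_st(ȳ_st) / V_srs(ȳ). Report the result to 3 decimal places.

V̂(ȳ_st) = Σ W_h² s_h²/n_h, with W_h = N_h/N and N = 7800:
  stratum A: (2550/7800)²·4.8²/216 = 0.0114004
  stratum B: (950/7800)²·10.5²/222 = 0.00736688
  stratum C: (1850/7800)²·17.9²/275 = 0.0655432
  stratum D: (2450/7800)²·10.5²/153 = 0.0710935
V_st = 0.155404
V_srs = s²/n = 241.0/866 = 0.278291
deff = V_st / V_srs = 0.155404/0.278291 = 0.5584

deff ≈ 0.558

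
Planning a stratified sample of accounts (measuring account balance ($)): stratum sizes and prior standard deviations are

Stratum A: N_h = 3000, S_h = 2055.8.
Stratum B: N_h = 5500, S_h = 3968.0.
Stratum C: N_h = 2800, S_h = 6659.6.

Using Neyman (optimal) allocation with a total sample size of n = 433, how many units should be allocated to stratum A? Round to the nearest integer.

Neyman allocation: n_h = n · N_h S_h / Σ N_i S_i, with n = 433.
  stratum A: N_h·S_h = 3000·2055.8 = 6167400.00
  stratum B: N_h·S_h = 5500·3968.0 = 21824000.00
  stratum C: N_h·S_h = 2800·6659.6 = 18646880.00
Σ N_h S_h = 46638280.00
n for stratum A = 433·6167400.00/46638280.00 = 57.259 → 57

57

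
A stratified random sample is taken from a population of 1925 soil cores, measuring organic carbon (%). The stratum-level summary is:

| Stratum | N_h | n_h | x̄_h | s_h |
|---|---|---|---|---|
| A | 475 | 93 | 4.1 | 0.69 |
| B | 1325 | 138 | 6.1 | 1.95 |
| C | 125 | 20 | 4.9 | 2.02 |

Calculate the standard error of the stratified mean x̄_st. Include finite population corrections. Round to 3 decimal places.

V̂(x̄_st) = Σ W_h² (1 − n_h/N_h) s_h²/n_h, with W_h = N_h/N and N = 1925:
  stratum A: (475/1925)²·(1 − 93/475)·0.69²/93 = 0.000250675
  stratum B: (1325/1925)²·(1 − 138/1325)·1.95²/138 = 0.0116949
  stratum C: (125/1925)²·(1 − 20/125)·2.02²/20 = 0.000722621
V̂(x̄_st) = 0.0126682
SE(x̄_st) = √0.0126682 = 0.112553

SE(x̄_st) ≈ 0.113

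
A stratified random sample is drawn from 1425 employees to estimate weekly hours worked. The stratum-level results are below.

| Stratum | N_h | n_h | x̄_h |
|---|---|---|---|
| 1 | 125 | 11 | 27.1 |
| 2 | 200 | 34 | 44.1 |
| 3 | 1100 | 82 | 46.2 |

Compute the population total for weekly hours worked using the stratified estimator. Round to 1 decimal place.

τ̂_st ≈ 63027.5

τ̂_st = Σ N_h x̄_h = 125·27.1 + 200·44.1 + 1100·46.2 = 63027.5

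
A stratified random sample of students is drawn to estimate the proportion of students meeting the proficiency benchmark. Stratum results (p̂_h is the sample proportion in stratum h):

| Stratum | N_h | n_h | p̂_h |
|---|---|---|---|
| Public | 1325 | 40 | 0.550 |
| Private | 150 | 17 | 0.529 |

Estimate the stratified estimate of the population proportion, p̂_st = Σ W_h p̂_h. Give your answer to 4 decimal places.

p̂_st ≈ 0.5479

N = 1475; stratum weights W_h = N_h/N.
p̂_st = Σ W_h p̂_h = (1325·0.550 + 150·0.529)/1475 = 0.54786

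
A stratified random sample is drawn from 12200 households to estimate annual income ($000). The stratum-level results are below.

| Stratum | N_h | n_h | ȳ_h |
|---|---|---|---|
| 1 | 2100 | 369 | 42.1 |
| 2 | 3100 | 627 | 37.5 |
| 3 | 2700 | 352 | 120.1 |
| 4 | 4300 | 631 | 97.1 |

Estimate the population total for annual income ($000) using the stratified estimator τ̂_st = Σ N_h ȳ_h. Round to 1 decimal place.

τ̂_st ≈ 946460.0

τ̂_st = Σ N_h ȳ_h = 2100·42.1 + 3100·37.5 + 2700·120.1 + 4300·97.1 = 946460.0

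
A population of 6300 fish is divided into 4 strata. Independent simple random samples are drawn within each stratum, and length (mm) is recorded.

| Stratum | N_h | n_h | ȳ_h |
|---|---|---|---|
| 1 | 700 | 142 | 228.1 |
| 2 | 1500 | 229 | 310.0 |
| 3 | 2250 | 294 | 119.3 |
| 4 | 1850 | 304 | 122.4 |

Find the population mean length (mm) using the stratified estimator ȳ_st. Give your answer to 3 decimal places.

ȳ_st ≈ 177.704

N = Σ N_h = 6300. Stratum weights W_h = N_h/N.
ȳ_st = (700·228.1 + 1500·310.0 + 2250·119.3 + 1850·122.4) / 6300 = 177.70397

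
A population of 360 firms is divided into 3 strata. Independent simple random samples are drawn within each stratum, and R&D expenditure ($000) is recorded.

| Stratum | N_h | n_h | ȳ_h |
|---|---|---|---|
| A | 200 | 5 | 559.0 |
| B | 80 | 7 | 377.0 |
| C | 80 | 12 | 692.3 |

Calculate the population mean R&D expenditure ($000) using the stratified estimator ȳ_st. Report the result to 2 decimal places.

N = Σ N_h = 360. Stratum weights W_h = N_h/N.
ȳ_st = (200·559.0 + 80·377.0 + 80·692.3) / 360 = 548.1778

ȳ_st ≈ 548.18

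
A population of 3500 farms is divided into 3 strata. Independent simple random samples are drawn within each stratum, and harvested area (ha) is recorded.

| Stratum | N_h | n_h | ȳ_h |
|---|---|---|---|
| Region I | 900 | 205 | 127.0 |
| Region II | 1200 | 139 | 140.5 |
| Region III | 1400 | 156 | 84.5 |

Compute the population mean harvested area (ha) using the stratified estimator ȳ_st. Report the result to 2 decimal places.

ȳ_st ≈ 114.63

N = Σ N_h = 3500. Stratum weights W_h = N_h/N.
ȳ_st = (900·127.0 + 1200·140.5 + 1400·84.5) / 3500 = 114.6286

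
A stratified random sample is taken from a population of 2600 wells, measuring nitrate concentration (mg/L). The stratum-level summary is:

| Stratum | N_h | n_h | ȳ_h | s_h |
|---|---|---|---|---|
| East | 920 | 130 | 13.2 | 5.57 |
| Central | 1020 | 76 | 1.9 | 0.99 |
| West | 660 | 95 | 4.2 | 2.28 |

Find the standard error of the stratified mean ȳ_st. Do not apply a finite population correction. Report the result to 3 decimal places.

SE(ȳ_st) ≈ 0.188

V̂(ȳ_st) = Σ W_h² s_h²/n_h, with W_h = N_h/N and N = 2600:
  stratum East: (920/2600)²·5.57²/130 = 0.0298811
  stratum Central: (1020/2600)²·0.99²/76 = 0.00198477
  stratum West: (660/2600)²·2.28²/95 = 0.00352604
V̂(ȳ_st) = 0.0353919
SE(ȳ_st) = √0.0353919 = 0.188127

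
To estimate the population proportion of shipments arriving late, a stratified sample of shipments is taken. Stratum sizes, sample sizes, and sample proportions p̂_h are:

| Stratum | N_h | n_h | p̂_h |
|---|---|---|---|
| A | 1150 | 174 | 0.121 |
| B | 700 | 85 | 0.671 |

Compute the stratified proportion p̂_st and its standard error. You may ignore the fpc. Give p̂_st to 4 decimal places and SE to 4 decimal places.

p̂_st ≈ 0.3291, SE ≈ 0.0248

N = 1850; stratum weights W_h = N_h/N.
p̂_st = Σ W_h p̂_h = (1150·0.121 + 700·0.671)/1850 = 0.32911
V̂(p̂_st) = Σ W_h² p̂_h(1−p̂_h)/(n_h−1):
  stratum A: (1150/1850)²·0.121·0.879/173 = 0.000237564
  stratum B: (700/1850)²·0.671·0.329/84 = 0.000376263
V̂(p̂_st) = 0.000613827; SE = √V̂ = 0.0247755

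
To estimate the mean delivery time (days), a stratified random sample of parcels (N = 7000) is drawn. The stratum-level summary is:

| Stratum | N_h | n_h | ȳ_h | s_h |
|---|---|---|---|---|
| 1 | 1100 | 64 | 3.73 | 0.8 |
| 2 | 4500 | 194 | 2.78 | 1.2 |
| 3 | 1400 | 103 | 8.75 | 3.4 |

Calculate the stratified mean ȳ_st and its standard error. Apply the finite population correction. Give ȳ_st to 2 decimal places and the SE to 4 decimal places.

ȳ_st ≈ 4.12, SE ≈ 0.0856

ȳ_st = Σ W_h ȳ_h = (1100·3.73 + 4500·2.78 + 1400·8.75)/7000 = 4.12329
V̂(ȳ_st) = Σ W_h² (1 − n_h/N_h) s_h²/n_h, with W_h = N_h/N and N = 7000:
  stratum 1: (1100/7000)²·(1 − 64/1100)·0.8²/64 = 0.000232571
  stratum 2: (4500/7000)²·(1 − 194/4500)·1.2²/194 = 0.00293529
  stratum 3: (1400/7000)²·(1 − 103/1400)·3.4²/103 = 0.00415903
V̂(ȳ_st) = 0.0073269
SE(ȳ_st) = √0.0073269 = 0.0855973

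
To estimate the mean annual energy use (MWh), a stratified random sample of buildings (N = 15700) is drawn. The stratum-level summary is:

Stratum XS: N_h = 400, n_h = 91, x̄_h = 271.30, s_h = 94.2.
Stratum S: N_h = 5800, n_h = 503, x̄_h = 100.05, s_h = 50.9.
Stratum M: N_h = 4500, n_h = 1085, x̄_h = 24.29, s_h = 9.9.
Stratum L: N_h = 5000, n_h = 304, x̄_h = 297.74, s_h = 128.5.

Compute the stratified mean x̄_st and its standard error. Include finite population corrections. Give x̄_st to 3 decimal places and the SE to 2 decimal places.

x̄_st = Σ W_h x̄_h = (400·271.30 + 5800·100.05 + 4500·24.29 + 5000·297.74)/15700 = 145.65701
V̂(x̄_st) = Σ W_h² (1 − n_h/N_h) s_h²/n_h, with W_h = N_h/N and N = 15700:
  stratum XS: (400/15700)²·(1 − 91/400)·94.2²/91 = 0.0488967
  stratum S: (5800/15700)²·(1 − 503/5800)·50.9²/503 = 0.641987
  stratum M: (4500/15700)²·(1 − 1085/4500)·9.9²/1085 = 0.00563177
  stratum L: (5000/15700)²·(1 − 304/5000)·128.5²/304 = 5.17406
V̂(x̄_st) = 5.87058
SE(x̄_st) = √5.87058 = 2.42293

x̄_st ≈ 145.657, SE ≈ 2.42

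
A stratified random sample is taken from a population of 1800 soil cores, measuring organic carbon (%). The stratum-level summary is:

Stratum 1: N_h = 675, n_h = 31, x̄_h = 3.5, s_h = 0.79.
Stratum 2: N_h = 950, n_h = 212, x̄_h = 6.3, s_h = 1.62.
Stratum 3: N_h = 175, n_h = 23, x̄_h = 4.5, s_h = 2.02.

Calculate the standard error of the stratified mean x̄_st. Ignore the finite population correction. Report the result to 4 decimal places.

V̂(x̄_st) = Σ W_h² s_h²/n_h, with W_h = N_h/N and N = 1800:
  stratum 1: (675/1800)²·0.79²/31 = 0.0028311
  stratum 2: (950/1800)²·1.62²/212 = 0.00344823
  stratum 3: (175/1800)²·2.02²/23 = 0.0016769
V̂(x̄_st) = 0.00795623
SE(x̄_st) = √0.00795623 = 0.0891977

SE(x̄_st) ≈ 0.0892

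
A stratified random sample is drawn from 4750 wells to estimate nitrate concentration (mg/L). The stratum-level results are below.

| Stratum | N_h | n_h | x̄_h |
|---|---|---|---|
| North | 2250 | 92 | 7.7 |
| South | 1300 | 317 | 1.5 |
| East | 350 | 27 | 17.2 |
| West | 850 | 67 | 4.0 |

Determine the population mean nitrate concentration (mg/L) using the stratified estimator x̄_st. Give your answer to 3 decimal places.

x̄_st ≈ 6.041

N = Σ N_h = 4750. Stratum weights W_h = N_h/N.
x̄_st = (2250·7.7 + 1300·1.5 + 350·17.2 + 850·4.0) / 4750 = 6.04105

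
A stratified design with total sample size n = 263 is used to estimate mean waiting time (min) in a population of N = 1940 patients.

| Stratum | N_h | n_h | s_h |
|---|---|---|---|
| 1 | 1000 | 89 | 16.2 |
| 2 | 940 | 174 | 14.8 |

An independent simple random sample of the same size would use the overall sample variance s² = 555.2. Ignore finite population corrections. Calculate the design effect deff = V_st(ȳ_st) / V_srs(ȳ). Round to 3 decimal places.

V̂(ȳ_st) = Σ W_h² s_h²/n_h, with W_h = N_h/N and N = 1940:
  stratum 1: (1000/1940)²·16.2²/89 = 0.783496
  stratum 2: (940/1940)²·14.8²/174 = 0.295547
V_st = 1.07904
V_srs = s²/n = 555.2/263 = 2.11103
deff = V_st / V_srs = 1.07904/2.11103 = 0.5111

deff ≈ 0.511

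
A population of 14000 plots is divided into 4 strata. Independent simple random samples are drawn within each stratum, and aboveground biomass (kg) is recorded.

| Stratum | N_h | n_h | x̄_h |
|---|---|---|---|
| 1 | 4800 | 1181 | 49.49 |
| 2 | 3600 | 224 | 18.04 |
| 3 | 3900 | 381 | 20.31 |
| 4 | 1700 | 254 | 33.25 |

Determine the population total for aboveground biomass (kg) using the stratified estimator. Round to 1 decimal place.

τ̂_st ≈ 438230.0

τ̂_st = Σ N_h x̄_h = 4800·49.49 + 3600·18.04 + 3900·20.31 + 1700·33.25 = 438230.0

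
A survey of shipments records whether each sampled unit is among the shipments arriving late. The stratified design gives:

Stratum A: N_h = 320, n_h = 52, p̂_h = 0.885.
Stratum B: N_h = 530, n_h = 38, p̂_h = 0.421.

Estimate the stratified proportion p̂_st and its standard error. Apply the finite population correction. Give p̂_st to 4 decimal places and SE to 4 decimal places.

N = 850; stratum weights W_h = N_h/N.
p̂_st = Σ W_h p̂_h = (320·0.885 + 530·0.421)/850 = 0.59568
V̂(p̂_st) = Σ W_h² (1 − n_h/N_h) p̂_h(1−p̂_h)/(n_h−1):
  stratum A: (320/850)²·(1 − 52/320)·0.885·0.115/51 = 0.000236874
  stratum B: (530/850)²·(1 − 38/530)·0.421·0.579/37 = 0.00237773
V̂(p̂_st) = 0.0026146; SE = √V̂ = 0.0511332

p̂_st ≈ 0.5957, SE ≈ 0.0511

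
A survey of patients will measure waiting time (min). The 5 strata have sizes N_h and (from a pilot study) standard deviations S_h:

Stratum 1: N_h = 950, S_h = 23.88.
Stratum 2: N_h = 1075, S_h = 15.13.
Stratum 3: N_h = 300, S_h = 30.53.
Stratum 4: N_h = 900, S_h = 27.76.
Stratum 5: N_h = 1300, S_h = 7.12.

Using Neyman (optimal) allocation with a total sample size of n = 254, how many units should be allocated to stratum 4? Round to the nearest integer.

77

Neyman allocation: n_h = n · N_h S_h / Σ N_i S_i, with n = 254.
  stratum 1: N_h·S_h = 950·23.88 = 22686.00
  stratum 2: N_h·S_h = 1075·15.13 = 16264.75
  stratum 3: N_h·S_h = 300·30.53 = 9159.00
  stratum 4: N_h·S_h = 900·27.76 = 24984.00
  stratum 5: N_h·S_h = 1300·7.12 = 9256.00
Σ N_h S_h = 82349.75
n for stratum 4 = 254·24984.00/82349.75 = 77.061 → 77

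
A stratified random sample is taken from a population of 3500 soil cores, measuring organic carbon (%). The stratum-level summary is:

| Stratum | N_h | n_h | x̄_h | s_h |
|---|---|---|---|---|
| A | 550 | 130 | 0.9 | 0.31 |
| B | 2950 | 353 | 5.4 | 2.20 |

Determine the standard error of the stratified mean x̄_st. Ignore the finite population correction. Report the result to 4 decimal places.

SE(x̄_st) ≈ 0.0988

V̂(x̄_st) = Σ W_h² s_h²/n_h, with W_h = N_h/N and N = 3500:
  stratum A: (550/3500)²·0.31²/130 = 1.82545e-05
  stratum B: (2950/3500)²·2.20²/353 = 0.00974044
V̂(x̄_st) = 0.0097587
SE(x̄_st) = √0.0097587 = 0.0987861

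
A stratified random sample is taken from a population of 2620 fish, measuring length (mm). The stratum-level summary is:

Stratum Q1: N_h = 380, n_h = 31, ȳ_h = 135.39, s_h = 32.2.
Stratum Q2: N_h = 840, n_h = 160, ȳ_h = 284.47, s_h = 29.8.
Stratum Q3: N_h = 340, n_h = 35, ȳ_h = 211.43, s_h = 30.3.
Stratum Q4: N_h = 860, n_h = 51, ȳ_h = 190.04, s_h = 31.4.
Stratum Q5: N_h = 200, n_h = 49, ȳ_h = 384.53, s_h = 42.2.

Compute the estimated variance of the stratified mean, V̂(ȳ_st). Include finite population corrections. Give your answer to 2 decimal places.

V̂(ȳ_st) = Σ W_h² (1 − n_h/N_h) s_h²/n_h, with W_h = N_h/N and N = 2620:
  stratum Q1: (380/2620)²·(1 − 31/380)·32.2²/31 = 0.646184
  stratum Q2: (840/2620)²·(1 − 160/840)·29.8²/160 = 0.461847
  stratum Q3: (340/2620)²·(1 − 35/340)·30.3²/35 = 0.396272
  stratum Q4: (860/2620)²·(1 − 51/860)·31.4²/51 = 1.95945
  stratum Q5: (200/2620)²·(1 − 49/200)·42.2²/49 = 0.159894
V̂(ȳ_st) = 3.62364

V̂(ȳ_st) ≈ 3.62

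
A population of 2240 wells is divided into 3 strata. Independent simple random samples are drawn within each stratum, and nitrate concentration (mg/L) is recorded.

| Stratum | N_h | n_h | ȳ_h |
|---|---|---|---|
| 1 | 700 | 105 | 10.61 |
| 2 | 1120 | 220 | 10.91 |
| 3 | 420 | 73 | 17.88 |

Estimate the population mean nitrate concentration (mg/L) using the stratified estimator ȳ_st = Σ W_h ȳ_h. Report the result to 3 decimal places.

ȳ_st ≈ 12.123

N = Σ N_h = 2240. Stratum weights W_h = N_h/N.
ȳ_st = (700·10.61 + 1120·10.91 + 420·17.88) / 2240 = 12.12312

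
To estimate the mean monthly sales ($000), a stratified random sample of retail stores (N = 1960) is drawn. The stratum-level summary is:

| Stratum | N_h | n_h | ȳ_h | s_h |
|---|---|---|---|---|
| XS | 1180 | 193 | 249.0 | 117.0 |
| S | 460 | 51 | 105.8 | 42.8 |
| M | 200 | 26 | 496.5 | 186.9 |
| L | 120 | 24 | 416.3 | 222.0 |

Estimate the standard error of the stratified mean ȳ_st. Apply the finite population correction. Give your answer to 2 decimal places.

V̂(ȳ_st) = Σ W_h² (1 − n_h/N_h) s_h²/n_h, with W_h = N_h/N and N = 1960:
  stratum XS: (1180/1960)²·(1 − 193/1180)·117.0²/193 = 21.5031
  stratum S: (460/1960)²·(1 − 51/460)·42.8²/51 = 1.75908
  stratum M: (200/1960)²·(1 − 26/200)·186.9²/26 = 12.1706
  stratum L: (120/1960)²·(1 − 24/120)·222.0²/24 = 6.15793
V̂(ȳ_st) = 41.5907
SE(ȳ_st) = √41.5907 = 6.44909

SE(ȳ_st) ≈ 6.45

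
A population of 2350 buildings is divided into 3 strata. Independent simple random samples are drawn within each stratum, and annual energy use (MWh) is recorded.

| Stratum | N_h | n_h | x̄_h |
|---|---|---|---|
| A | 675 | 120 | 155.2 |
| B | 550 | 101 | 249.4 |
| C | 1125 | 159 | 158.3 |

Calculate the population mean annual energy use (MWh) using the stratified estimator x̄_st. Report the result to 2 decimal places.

x̄_st ≈ 178.73

N = Σ N_h = 2350. Stratum weights W_h = N_h/N.
x̄_st = (675·155.2 + 550·249.4 + 1125·158.3) / 2350 = 178.7309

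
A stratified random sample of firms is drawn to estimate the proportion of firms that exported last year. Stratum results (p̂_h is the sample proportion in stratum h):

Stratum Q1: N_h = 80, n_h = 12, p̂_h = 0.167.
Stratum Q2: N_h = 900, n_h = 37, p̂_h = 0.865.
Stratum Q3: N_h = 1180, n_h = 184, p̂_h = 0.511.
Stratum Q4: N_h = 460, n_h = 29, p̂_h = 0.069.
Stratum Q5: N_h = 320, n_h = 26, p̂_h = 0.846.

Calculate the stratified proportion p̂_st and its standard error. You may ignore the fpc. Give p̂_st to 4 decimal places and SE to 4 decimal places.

N = 2940; stratum weights W_h = N_h/N.
p̂_st = Σ W_h p̂_h = (80·0.167 + 900·0.865 + 1180·0.511 + 460·0.069 + 320·0.846)/2940 = 0.57731
V̂(p̂_st) = Σ W_h² p̂_h(1−p̂_h)/(n_h−1):
  stratum Q1: (80/2940)²·0.167·0.833/11 = 9.36384e-06
  stratum Q2: (900/2940)²·0.865·0.135/36 = 0.000303975
  stratum Q3: (1180/2940)²·0.511·0.489/183 = 0.000219962
  stratum Q4: (460/2940)²·0.069·0.931/28 = 5.61645e-05
  stratum Q5: (320/2940)²·0.846·0.154/25 = 6.17385e-05
V̂(p̂_st) = 0.000651204; SE = √V̂ = 0.0255187

p̂_st ≈ 0.5773, SE ≈ 0.0255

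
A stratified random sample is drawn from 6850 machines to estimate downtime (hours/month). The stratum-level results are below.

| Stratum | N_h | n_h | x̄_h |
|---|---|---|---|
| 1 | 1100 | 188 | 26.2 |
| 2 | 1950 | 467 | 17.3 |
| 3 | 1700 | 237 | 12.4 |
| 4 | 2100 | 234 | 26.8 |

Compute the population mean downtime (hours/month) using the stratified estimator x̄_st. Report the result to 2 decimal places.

x̄_st ≈ 20.43

N = Σ N_h = 6850. Stratum weights W_h = N_h/N.
x̄_st = (1100·26.2 + 1950·17.3 + 1700·12.4 + 2100·26.8) / 6850 = 20.4255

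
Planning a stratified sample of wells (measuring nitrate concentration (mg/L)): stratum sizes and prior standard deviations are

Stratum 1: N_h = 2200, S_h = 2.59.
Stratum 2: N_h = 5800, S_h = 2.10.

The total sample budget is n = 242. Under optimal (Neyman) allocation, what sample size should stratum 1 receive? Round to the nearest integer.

77

Neyman allocation: n_h = n · N_h S_h / Σ N_i S_i, with n = 242.
  stratum 1: N_h·S_h = 2200·2.59 = 5698.00
  stratum 2: N_h·S_h = 5800·2.10 = 12180.00
Σ N_h S_h = 17878.00
n for stratum 1 = 242·5698.00/17878.00 = 77.129 → 77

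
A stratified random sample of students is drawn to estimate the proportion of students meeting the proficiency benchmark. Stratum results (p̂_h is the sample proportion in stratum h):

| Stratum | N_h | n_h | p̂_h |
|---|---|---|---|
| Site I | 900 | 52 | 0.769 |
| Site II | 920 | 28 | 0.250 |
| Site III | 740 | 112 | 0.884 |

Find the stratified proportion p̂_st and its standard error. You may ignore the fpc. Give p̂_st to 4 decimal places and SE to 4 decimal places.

p̂_st ≈ 0.6157, SE ≈ 0.0375

N = 2560; stratum weights W_h = N_h/N.
p̂_st = Σ W_h p̂_h = (900·0.769 + 920·0.250 + 740·0.884)/2560 = 0.61573
V̂(p̂_st) = Σ W_h² p̂_h(1−p̂_h)/(n_h−1):
  stratum Site I: (900/2560)²·0.769·0.231/51 = 0.0004305
  stratum Site II: (920/2560)²·0.250·0.750/27 = 0.000896878
  stratum Site III: (740/2560)²·0.884·0.116/111 = 7.71917e-05
V̂(p̂_st) = 0.00140457; SE = √V̂ = 0.0374776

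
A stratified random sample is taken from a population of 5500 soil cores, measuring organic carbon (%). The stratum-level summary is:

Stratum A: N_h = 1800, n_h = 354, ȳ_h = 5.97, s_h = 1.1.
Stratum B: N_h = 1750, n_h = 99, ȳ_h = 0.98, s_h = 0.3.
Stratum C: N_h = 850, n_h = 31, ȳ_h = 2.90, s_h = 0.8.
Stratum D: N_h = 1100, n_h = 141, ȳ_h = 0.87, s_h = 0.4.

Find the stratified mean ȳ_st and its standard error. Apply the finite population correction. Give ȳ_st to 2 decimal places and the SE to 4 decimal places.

ȳ_st ≈ 2.89, SE ≈ 0.0299

ȳ_st = Σ W_h ȳ_h = (1800·5.97 + 1750·0.98 + 850·2.90 + 1100·0.87)/5500 = 2.88782
V̂(ȳ_st) = Σ W_h² (1 − n_h/N_h) s_h²/n_h, with W_h = N_h/N and N = 5500:
  stratum A: (1800/5500)²·(1 − 354/1800)·1.1²/354 = 0.000294102
  stratum B: (1750/5500)²·(1 − 99/1750)·0.3²/99 = 8.68295e-05
  stratum C: (850/5500)²·(1 − 31/850)·0.8²/31 = 0.000475112
  stratum D: (1100/5500)²·(1 − 141/1100)·0.4²/141 = 3.95719e-05
V̂(ȳ_st) = 0.000895615
SE(ȳ_st) = √0.000895615 = 0.0299268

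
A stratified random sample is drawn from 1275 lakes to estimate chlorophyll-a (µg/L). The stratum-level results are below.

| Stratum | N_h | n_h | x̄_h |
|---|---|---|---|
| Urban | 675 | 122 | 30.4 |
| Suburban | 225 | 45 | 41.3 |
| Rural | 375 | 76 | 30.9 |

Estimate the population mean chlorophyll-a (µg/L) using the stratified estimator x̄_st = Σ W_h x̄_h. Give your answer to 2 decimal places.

N = Σ N_h = 1275. Stratum weights W_h = N_h/N.
x̄_st = (675·30.4 + 225·41.3 + 375·30.9) / 1275 = 32.4706

x̄_st ≈ 32.47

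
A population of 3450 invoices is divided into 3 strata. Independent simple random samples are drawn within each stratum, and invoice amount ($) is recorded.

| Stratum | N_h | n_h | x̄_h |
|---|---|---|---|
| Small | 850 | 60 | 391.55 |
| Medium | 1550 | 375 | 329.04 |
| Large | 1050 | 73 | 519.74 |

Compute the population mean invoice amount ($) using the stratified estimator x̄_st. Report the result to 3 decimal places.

N = Σ N_h = 3450. Stratum weights W_h = N_h/N.
x̄_st = (850·391.55 + 1550·329.04 + 1050·519.74) / 3450 = 402.48014

x̄_st ≈ 402.480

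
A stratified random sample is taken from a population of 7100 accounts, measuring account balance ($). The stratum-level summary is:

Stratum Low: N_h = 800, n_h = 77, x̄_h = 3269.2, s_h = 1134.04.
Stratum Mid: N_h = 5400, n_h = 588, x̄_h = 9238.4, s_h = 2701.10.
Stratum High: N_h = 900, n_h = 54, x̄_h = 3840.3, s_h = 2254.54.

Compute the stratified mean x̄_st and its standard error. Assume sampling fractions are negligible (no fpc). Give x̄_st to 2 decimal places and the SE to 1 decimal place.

x̄_st = Σ W_h x̄_h = (800·3269.2 + 5400·9238.4 + 900·3840.3)/7100 = 7881.54789
V̂(x̄_st) = Σ W_h² s_h²/n_h, with W_h = N_h/N and N = 7100:
  stratum Low: (800/7100)²·1134.04²/77 = 212.046
  stratum Mid: (5400/7100)²·2701.10²/588 = 7177.53
  stratum High: (900/7100)²·2254.54²/54 = 1512.48
V̂(x̄_st) = 8902.06
SE(x̄_st) = √8902.06 = 94.3507

x̄_st ≈ 7881.55, SE ≈ 94.4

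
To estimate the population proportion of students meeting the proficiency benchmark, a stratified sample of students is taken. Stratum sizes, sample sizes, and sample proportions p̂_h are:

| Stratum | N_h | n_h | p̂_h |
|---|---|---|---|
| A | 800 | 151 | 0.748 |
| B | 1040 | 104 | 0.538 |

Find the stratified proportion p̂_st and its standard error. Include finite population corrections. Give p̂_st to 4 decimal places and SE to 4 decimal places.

p̂_st ≈ 0.6293, SE ≈ 0.0298

N = 1840; stratum weights W_h = N_h/N.
p̂_st = Σ W_h p̂_h = (800·0.748 + 1040·0.538)/1840 = 0.62930
V̂(p̂_st) = Σ W_h² (1 − n_h/N_h) p̂_h(1−p̂_h)/(n_h−1):
  stratum A: (800/1840)²·(1 − 151/800)·0.748·0.252/150 = 0.000192713
  stratum B: (1040/1840)²·(1 − 104/1040)·0.538·0.462/103 = 0.000693842
V̂(p̂_st) = 0.000886554; SE = √V̂ = 0.0297751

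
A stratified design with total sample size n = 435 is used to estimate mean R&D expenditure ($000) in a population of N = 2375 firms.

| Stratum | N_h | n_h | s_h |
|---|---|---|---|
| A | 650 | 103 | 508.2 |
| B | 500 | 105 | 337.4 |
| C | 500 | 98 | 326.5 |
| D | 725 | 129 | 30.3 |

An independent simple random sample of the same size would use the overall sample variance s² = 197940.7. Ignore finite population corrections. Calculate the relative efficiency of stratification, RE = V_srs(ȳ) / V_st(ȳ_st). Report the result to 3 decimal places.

RE ≈ 1.598

V̂(ȳ_st) = Σ W_h² s_h²/n_h, with W_h = N_h/N and N = 2375:
  stratum A: (650/2375)²·508.2²/103 = 187.816
  stratum B: (500/2375)²·337.4²/105 = 48.0522
  stratum C: (500/2375)²·326.5²/98 = 48.2118
  stratum D: (725/2375)²·30.3²/129 = 0.6632
V_st = 284.743
V_srs = s²/n = 197940.7/435 = 455.036
Relative efficiency = V_srs / V_st = 455.036/284.743 = 1.5981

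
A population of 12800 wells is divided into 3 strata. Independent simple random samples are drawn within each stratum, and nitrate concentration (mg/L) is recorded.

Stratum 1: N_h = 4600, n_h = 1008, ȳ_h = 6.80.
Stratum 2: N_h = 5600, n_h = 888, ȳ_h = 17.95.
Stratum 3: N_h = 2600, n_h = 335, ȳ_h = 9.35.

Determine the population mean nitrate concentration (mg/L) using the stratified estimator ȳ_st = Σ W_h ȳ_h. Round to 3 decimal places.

ȳ_st ≈ 12.196

N = Σ N_h = 12800. Stratum weights W_h = N_h/N.
ȳ_st = (4600·6.80 + 5600·17.95 + 2600·9.35) / 12800 = 12.19609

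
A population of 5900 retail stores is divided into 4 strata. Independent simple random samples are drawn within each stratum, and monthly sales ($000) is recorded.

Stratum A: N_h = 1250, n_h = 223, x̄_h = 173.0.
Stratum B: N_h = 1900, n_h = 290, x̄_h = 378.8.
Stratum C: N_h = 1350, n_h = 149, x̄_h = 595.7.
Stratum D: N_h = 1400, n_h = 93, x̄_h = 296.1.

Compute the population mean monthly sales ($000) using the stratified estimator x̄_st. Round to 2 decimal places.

x̄_st ≈ 365.20

N = Σ N_h = 5900. Stratum weights W_h = N_h/N.
x̄_st = (1250·173.0 + 1900·378.8 + 1350·595.7 + 1400·296.1) / 5900 = 365.2042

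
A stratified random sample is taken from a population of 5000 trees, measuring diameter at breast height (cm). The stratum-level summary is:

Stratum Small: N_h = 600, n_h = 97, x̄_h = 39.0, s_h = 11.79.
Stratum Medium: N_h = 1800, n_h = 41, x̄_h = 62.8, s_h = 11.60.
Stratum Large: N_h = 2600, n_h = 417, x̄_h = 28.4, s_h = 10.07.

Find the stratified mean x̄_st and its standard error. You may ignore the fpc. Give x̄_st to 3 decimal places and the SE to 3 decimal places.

x̄_st = Σ W_h x̄_h = (600·39.0 + 1800·62.8 + 2600·28.4)/5000 = 42.05600
V̂(x̄_st) = Σ W_h² s_h²/n_h, with W_h = N_h/N and N = 5000:
  stratum Small: (600/5000)²·11.79²/97 = 0.0206357
  stratum Medium: (1800/5000)²·11.60²/41 = 0.425341
  stratum Large: (2600/5000)²·10.07²/417 = 0.0657551
V̂(x̄_st) = 0.511732
SE(x̄_st) = √0.511732 = 0.715354

x̄_st ≈ 42.056, SE ≈ 0.715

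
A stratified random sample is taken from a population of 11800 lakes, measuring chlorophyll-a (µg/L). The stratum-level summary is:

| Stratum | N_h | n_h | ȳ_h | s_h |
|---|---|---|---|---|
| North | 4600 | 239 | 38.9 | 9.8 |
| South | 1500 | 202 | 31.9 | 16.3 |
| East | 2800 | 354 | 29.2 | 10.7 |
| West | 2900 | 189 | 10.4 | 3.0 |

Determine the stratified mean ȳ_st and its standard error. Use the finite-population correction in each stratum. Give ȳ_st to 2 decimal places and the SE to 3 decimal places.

ȳ_st = Σ W_h ȳ_h = (4600·38.9 + 1500·31.9 + 2800·29.2 + 2900·10.4)/11800 = 28.70424
V̂(ȳ_st) = Σ W_h² (1 − n_h/N_h) s_h²/n_h, with W_h = N_h/N and N = 11800:
  stratum North: (4600/11800)²·(1 − 239/4600)·9.8²/239 = 0.0578941
  stratum South: (1500/11800)²·(1 − 202/1500)·16.3²/202 = 0.0183919
  stratum East: (2800/11800)²·(1 − 354/2800)·10.7²/354 = 0.015908
  stratum West: (2900/11800)²·(1 − 189/2900)·3.0²/189 = 0.00268871
V̂(ȳ_st) = 0.0948826
SE(ȳ_st) = √0.0948826 = 0.30803

ȳ_st ≈ 28.70, SE ≈ 0.308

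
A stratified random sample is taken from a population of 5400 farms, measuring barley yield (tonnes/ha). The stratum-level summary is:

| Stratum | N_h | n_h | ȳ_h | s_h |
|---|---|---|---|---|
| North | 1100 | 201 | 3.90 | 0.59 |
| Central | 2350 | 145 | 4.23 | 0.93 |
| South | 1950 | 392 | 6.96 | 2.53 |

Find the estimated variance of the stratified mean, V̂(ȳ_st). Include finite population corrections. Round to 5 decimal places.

V̂(ȳ_st) ≈ 0.00282

V̂(ȳ_st) = Σ W_h² (1 − n_h/N_h) s_h²/n_h, with W_h = N_h/N and N = 5400:
  stratum North: (1100/5400)²·(1 − 201/1100)·0.59²/201 = 5.87317e-05
  stratum Central: (2350/5400)²·(1 − 145/2350)·0.93²/145 = 0.00105995
  stratum South: (1950/5400)²·(1 − 392/1950)·2.53²/392 = 0.00170126
V̂(ȳ_st) = 0.00281994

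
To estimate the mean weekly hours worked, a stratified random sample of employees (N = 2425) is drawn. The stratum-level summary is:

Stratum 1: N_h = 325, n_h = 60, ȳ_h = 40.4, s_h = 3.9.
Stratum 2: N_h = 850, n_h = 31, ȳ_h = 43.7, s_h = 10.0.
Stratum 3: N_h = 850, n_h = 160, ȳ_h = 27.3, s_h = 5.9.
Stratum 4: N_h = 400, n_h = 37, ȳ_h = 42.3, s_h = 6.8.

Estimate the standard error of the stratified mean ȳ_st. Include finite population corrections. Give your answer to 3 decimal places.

SE(ȳ_st) ≈ 0.662

V̂(ȳ_st) = Σ W_h² (1 − n_h/N_h) s_h²/n_h, with W_h = N_h/N and N = 2425:
  stratum 1: (325/2425)²·(1 − 60/325)·3.9²/60 = 0.00371265
  stratum 2: (850/2425)²·(1 − 31/850)·10.0²/31 = 0.381872
  stratum 3: (850/2425)²·(1 − 160/850)·5.9²/160 = 0.0216984
  stratum 4: (400/2425)²·(1 − 37/400)·6.8²/37 = 0.0308574
V̂(ȳ_st) = 0.43814
SE(ȳ_st) = √0.43814 = 0.661922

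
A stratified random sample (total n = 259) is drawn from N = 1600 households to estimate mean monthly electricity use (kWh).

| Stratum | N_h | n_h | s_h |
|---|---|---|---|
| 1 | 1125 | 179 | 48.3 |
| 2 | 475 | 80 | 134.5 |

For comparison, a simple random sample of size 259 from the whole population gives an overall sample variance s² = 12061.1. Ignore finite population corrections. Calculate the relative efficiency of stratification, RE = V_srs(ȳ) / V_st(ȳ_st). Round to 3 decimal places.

V̂(ȳ_st) = Σ W_h² s_h²/n_h, with W_h = N_h/N and N = 1600:
  stratum 1: (1125/1600)²·48.3²/179 = 6.44327
  stratum 2: (475/1600)²·134.5²/80 = 19.9297
V_st = 26.373
V_srs = s²/n = 12061.1/259 = 46.568
Relative efficiency = V_srs / V_st = 46.568/26.373 = 1.7657

RE ≈ 1.766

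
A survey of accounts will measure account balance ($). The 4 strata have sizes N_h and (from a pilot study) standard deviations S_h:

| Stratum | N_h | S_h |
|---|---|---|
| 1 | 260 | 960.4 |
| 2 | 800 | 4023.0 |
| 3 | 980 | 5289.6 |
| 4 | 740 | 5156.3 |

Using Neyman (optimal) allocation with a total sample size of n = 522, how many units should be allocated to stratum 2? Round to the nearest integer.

Neyman allocation: n_h = n · N_h S_h / Σ N_i S_i, with n = 522.
  stratum 1: N_h·S_h = 260·960.4 = 249704.00
  stratum 2: N_h·S_h = 800·4023.0 = 3218400.00
  stratum 3: N_h·S_h = 980·5289.6 = 5183808.00
  stratum 4: N_h·S_h = 740·5156.3 = 3815662.00
Σ N_h S_h = 12467574.00
n for stratum 2 = 522·3218400.00/12467574.00 = 134.750 → 135

135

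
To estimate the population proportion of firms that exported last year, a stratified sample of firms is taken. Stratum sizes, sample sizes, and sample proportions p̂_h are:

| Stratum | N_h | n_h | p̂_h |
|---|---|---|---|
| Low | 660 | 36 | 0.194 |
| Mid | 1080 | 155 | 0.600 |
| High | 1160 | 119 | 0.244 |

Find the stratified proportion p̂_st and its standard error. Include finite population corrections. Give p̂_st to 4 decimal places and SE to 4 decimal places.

p̂_st ≈ 0.3652, SE ≈ 0.0251

N = 2900; stratum weights W_h = N_h/N.
p̂_st = Σ W_h p̂_h = (660·0.194 + 1080·0.600 + 1160·0.244)/2900 = 0.36520
V̂(p̂_st) = Σ W_h² (1 − n_h/N_h) p̂_h(1−p̂_h)/(n_h−1):
  stratum Low: (660/2900)²·(1 − 36/660)·0.194·0.806/35 = 0.000218777
  stratum Mid: (1080/2900)²·(1 − 155/1080)·0.600·0.400/154 = 0.000185123
  stratum High: (1160/2900)²·(1 − 119/1160)·0.244·0.756/118 = 0.000224462
V̂(p̂_st) = 0.000628361; SE = √V̂ = 0.0250671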